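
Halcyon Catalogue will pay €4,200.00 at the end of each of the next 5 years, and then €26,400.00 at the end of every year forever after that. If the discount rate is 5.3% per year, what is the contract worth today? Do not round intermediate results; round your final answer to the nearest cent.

PV of 5-year annuity: €4,200.00 × [1 − (1+0.053)^−5] / 0.053 = 18033.98841
Perpetuity value at year 5: €26,400.00 / 0.053 = 498113.20755
PV of perpetuity: 498113.20755 / (1+0.053)^5 = 384756.70898
Total PV = 18033.98841 + 384756.70898 = 402790.69739

€402790.70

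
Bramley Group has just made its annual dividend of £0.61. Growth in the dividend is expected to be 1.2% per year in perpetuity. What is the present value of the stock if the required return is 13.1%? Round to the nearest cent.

£5.19

D₁ = D₀ × (1 + g) = £0.61 × 1.012 = £0.6173
Growing perpetuity: P = D₁ / (r − g) = £0.6173 / (0.131 − 0.012) = £5.19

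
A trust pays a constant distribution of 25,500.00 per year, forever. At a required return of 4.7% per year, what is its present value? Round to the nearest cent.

542553.19

Level perpetuity: PV = C / r = 25,500.00 / 0.047 = 542,553.19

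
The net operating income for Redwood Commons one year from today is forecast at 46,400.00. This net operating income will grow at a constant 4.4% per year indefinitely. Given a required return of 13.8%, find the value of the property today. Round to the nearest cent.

493617.02

Growing perpetuity: P = D₁ / (r − g) = 46,400.0000 / (0.138 − 0.044) = 493,617.02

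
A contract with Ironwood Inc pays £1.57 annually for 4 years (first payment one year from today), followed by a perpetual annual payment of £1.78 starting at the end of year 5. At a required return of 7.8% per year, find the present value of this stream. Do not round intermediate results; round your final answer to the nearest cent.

£22.12

PV of 4-year annuity: £1.57 × [1 − (1+0.078)^−4] / 0.078 = 5.22327
Perpetuity value at year 4: £1.78 / 0.078 = 22.82051
PV of perpetuity: 22.82051 / (1+0.078)^4 = 16.89859
Total PV = 5.22327 + 16.89859 = 22.12186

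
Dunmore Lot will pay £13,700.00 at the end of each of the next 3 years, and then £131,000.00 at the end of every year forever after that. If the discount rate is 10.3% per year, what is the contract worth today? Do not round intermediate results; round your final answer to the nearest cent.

PV of 3-year annuity: £13,700.00 × [1 − (1+0.103)^−3] / 0.103 = 33890.73309
Perpetuity value at year 3: £131,000.00 / 0.103 = 1271844.66019
PV of perpetuity: 1271844.66019 / (1+0.103)^3 = 947779.98609
Total PV = 33890.73309 + 947779.98609 = 981670.71919

£981670.72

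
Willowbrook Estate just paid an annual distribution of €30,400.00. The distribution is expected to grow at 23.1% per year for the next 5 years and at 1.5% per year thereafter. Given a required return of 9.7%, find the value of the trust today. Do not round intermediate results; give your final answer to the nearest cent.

€887195.31

D_1 = 37422.40000
D_2 = 46066.97440
D_3 = 56708.44549
D_4 = 69808.09639
D_5 = 85933.76666
Terminal value at year 5: TV = D_5×(1+g_2)/(r−g_2) = 87222.77316/0.082 = 1063692.35562
P_0 = D_1/(1+r)^1 + D_2/(1+r)^2 + D_3/(1+r)^3 + D_4/(1+r)^4 + D_5/(1+r)^5 + TV/(1+r)^5
    = 34113.40018 + 38280.39711 + 42956.39821 + 48203.57903 + 54091.70992 + 669549.82406 = 887195.30851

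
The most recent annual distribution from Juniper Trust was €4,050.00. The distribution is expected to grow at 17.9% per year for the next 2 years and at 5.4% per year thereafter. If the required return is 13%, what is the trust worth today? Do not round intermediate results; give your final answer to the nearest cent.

D_1 = 4774.95000
D_2 = 5629.66605
Terminal value at year 2: TV = D_2×(1+g_2)/(r−g_2) = 5933.66802/0.076 = 78074.57917
P_0 = D_1/(1+r)^1 + D_2/(1+r)^2 + TV/(1+r)^2
    = 4225.61947 + 4408.85430 + 61143.84773 = 69778.32150

€69778.32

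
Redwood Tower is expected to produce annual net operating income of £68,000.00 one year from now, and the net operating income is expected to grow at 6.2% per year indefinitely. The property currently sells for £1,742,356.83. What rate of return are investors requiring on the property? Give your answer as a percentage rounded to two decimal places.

10.10%

P = D₁/(r − g) ⇒ r = D₁/P + g = £68,000.0000/£1,742,356.83 + 0.062 = 0.039028 + 0.062 = 0.101028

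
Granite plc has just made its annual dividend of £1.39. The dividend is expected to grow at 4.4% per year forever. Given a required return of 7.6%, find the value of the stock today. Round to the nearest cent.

£45.35

D₁ = D₀ × (1 + g) = £1.39 × 1.044 = £1.4512
Growing perpetuity: P = D₁ / (r − g) = £1.4512 / (0.076 − 0.044) = £45.35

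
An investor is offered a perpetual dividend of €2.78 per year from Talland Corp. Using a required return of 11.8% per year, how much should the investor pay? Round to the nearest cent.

Level perpetuity: PV = C / r = €2.78 / 0.118 = €23.56

€23.56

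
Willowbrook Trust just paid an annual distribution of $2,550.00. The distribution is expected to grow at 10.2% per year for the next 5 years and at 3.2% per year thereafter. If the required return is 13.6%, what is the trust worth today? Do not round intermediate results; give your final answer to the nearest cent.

$33387.03

D_1 = 2810.10000
D_2 = 3096.73020
D_3 = 3412.59668
D_4 = 3760.68154
D_5 = 4144.27106
Terminal value at year 5: TV = D_5×(1+g_2)/(r−g_2) = 4276.88773/0.104 = 41123.92051
P_0 = D_1/(1+r)^1 + D_2/(1+r)^2 + D_3/(1+r)^3 + D_4/(1+r)^4 + D_5/(1+r)^5 + TV/(1+r)^5
    = 2473.67958 + 2399.64339 + 2327.82308 + 2258.15232 + 2190.56677 + 21737.16261 = 33387.02775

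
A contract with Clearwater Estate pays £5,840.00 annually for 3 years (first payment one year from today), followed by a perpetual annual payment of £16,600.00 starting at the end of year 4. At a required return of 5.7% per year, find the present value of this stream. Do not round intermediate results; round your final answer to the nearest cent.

PV of 3-year annuity: £5,840.00 × [1 − (1+0.057)^−3] / 0.057 = 15697.44162
Perpetuity value at year 3: £16,600.00 / 0.057 = 291228.07018
PV of perpetuity: 291228.07018 / (1+0.057)^3 = 246608.62995
Total PV = 15697.44162 + 246608.62995 = 262306.07157

£262306.07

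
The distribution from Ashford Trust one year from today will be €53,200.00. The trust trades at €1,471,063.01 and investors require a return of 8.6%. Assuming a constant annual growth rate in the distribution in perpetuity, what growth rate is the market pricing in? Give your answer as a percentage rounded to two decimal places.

4.98%

P = D₁/(r−g) ⇒ g = r − D₁/P = 0.086 − €53,200.00/€1,471,063.01 = 0.049836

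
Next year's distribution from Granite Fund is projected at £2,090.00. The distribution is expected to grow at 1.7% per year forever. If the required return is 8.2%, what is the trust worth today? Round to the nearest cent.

Growing perpetuity: P = D₁ / (r − g) = £2,090.0000 / (0.082 − 0.017) = £32,153.85

£32153.85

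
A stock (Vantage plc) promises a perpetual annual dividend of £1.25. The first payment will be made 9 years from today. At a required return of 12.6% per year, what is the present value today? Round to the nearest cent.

Value at end of year 8: C / r = £1.25 / 0.126 = £9.9206
Discount to today: PV = £9.9206 / (1 + 0.126)^8 = £9.9206 / 2.584087 = £3.84

£3.84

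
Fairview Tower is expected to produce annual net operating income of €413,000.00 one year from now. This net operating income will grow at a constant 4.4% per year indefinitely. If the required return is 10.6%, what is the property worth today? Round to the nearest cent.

€6661290.32

Growing perpetuity: P = D₁ / (r − g) = €413,000.0000 / (0.106 − 0.044) = €6,661,290.32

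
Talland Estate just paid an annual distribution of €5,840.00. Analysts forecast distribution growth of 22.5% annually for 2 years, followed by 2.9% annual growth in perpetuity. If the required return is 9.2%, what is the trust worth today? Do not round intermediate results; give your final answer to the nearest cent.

D_1 = 7154.00000
D_2 = 8763.65000
Terminal value at year 2: TV = D_2×(1+g_2)/(r−g_2) = 9017.79585/0.063 = 143139.61667
P_0 = D_1/(1+r)^1 + D_2/(1+r)^2 + TV/(1+r)^2
    = 6551.28205 + 7349.19461 + 120036.84528 = 133937.32194

€133937.32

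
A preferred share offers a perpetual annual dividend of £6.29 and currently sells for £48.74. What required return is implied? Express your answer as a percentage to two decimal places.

P = C/r ⇒ r = C/P = £6.29/£48.74 = 0.129052

12.91%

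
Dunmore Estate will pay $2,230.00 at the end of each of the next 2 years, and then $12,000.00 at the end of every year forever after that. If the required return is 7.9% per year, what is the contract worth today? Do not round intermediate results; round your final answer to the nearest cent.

$134452.32

PV of 2-year annuity: $2,230.00 × [1 − (1+0.079)^−2] / 0.079 = 3982.13944
Perpetuity value at year 2: $12,000.00 / 0.079 = 151898.73418
PV of perpetuity: 151898.73418 / (1+0.079)^2 = 130470.18115
Total PV = 3982.13944 + 130470.18115 = 134452.32059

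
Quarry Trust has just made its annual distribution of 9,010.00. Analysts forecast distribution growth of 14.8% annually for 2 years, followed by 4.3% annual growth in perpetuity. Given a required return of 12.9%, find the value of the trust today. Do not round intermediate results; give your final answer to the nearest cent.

D_1 = 10343.48000
D_2 = 11874.31504
Terminal value at year 2: TV = D_2×(1+g_2)/(r−g_2) = 12384.91059/0.086 = 144010.58822
P_0 = D_1/(1+r)^1 + D_2/(1+r)^2 + TV/(1+r)^2
    = 9161.62976 + 9315.81131 + 112981.29294 = 131458.73401

131458.73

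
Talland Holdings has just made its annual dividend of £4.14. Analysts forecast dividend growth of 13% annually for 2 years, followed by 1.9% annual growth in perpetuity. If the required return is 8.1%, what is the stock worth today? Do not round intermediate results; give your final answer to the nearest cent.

D_1 = 4.67820
D_2 = 5.28637
Terminal value at year 2: TV = D_2×(1+g_2)/(r−g_2) = 5.38681/0.062 = 86.88398
P_0 = D_1/(1+r)^1 + D_2/(1+r)^2 + TV/(1+r)^2
    = 4.32766 + 4.52383 + 74.35126 = 83.20275

£83.20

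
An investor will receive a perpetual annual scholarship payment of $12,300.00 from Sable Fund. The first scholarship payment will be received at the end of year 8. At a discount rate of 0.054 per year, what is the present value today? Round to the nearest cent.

Value at end of year 7: C / r = $12,300.00 / 0.054 = $227,777.7778
Discount to today: PV = $227,777.7778 / (1 + 0.054)^7 = $227,777.7778 / 1.445055 = $157,625.72

$157625.72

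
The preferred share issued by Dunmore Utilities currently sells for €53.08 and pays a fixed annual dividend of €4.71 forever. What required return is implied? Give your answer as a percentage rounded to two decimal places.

8.87%

P = C/r ⇒ r = C/P = €4.71/€53.08 = 0.088734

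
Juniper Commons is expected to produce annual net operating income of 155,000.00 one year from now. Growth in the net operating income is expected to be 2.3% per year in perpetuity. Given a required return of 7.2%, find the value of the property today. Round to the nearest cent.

Growing perpetuity: P = D₁ / (r − g) = 155,000.0000 / (0.072 − 0.023) = 3,163,265.31

3163265.31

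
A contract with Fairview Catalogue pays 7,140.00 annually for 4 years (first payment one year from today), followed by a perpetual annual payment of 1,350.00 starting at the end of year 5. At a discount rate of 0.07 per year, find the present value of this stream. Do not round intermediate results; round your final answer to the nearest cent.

38897.67

PV of 4-year annuity: 7,140.00 × [1 − (1+0.07)^−4] / 0.07 = 24184.68837
Perpetuity value at year 4: 1,350.00 / 0.07 = 19285.71429
PV of perpetuity: 19285.71429 / (1+0.07)^4 = 14712.97909
Total PV = 24184.68837 + 14712.97909 = 38897.66746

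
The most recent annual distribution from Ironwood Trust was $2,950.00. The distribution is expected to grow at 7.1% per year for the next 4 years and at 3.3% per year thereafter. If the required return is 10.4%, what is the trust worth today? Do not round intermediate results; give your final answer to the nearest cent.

$48958.35

D_1 = 3159.45000
D_2 = 3383.77095
D_3 = 3624.01869
D_4 = 3881.32401
Terminal value at year 4: TV = D_4×(1+g_2)/(r−g_2) = 4009.40771/0.071 = 56470.53108
P_0 = D_1/(1+r)^1 + D_2/(1+r)^2 + D_3/(1+r)^3 + D_4/(1+r)^4 + TV/(1+r)^4
    = 2861.82065 + 2776.27710 + 2693.29056 + 2612.78459 + 38014.17578 = 48958.34867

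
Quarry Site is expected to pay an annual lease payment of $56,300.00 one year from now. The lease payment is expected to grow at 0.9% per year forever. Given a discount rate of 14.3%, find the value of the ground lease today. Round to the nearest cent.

$420149.25

Growing perpetuity: P = D₁ / (r − g) = $56,300.0000 / (0.143 − 0.009) = $420,149.25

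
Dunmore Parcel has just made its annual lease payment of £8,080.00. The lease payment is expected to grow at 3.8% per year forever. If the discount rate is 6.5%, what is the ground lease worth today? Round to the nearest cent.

D₁ = D₀ × (1 + g) = £8,080.00 × 1.038 = £8,387.0400
Growing perpetuity: P = D₁ / (r − g) = £8,387.0400 / (0.065 − 0.038) = £310,631.11

£310631.11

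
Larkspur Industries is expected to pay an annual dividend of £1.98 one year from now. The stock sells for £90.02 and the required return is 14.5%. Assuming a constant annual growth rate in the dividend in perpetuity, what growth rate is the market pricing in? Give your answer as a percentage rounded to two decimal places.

12.30%

P = D₁/(r−g) ⇒ g = r − D₁/P = 0.145 − £1.98/£90.02 = 0.123005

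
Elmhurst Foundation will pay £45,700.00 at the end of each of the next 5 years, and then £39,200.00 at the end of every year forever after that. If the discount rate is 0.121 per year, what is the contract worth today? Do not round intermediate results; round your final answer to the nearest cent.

PV of 5-year annuity: £45,700.00 × [1 − (1+0.121)^−5] / 0.121 = 164330.97904
Perpetuity value at year 5: £39,200.00 / 0.121 = 323966.94215
PV of perpetuity: 323966.94215 / (1+0.121)^5 = 183009.07829
Total PV = 164330.97904 + 183009.07829 = 347340.05733

£347340.06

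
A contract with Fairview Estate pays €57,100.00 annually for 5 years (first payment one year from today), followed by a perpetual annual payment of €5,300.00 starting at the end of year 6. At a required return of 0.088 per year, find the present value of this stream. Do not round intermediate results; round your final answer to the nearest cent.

PV of 5-year annuity: €57,100.00 × [1 − (1+0.088)^−5] / 0.088 = 223256.44325
Perpetuity value at year 5: €5,300.00 / 0.088 = 60227.27273
PV of perpetuity: 60227.27273 / (1+0.088)^5 = 39504.69568
Total PV = 223256.44325 + 39504.69568 = 262761.13893

€262761.14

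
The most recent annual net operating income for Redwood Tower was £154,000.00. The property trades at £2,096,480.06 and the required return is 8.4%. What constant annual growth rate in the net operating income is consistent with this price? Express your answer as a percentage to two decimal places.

0.98%

P = D₀(1+g)/(r−g) ⇒ P(r−g) = D₀(1+g) ⇒ g(P+D₀) = P·r − D₀
g = (P·r − D₀)/(P + D₀) = (£2,096,480.06×0.084 − £154,000.00) / (£2,096,480.06 + £154,000.00) = 0.009822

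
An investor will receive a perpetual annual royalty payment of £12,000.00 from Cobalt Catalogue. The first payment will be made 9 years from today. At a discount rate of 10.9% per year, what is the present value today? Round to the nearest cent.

Value at end of year 8: C / r = £12,000.00 / 0.109 = £110,091.7431
Discount to today: PV = £110,091.7431 / (1 + 0.109)^8 = £110,091.7431 / 2.287981 = £48,117.43

£48117.43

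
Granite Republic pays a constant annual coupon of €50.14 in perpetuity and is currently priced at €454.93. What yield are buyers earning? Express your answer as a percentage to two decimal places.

P = C/r ⇒ r = C/P = €50.14/€454.93 = 0.110215

11.02%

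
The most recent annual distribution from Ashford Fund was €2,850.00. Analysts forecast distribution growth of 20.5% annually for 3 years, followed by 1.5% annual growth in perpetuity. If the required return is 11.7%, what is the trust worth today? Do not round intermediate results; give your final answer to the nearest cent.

€45574.44

D_1 = 3434.25000
D_2 = 4138.27125
D_3 = 4986.61686
Terminal value at year 3: TV = D_3×(1+g_2)/(r−g_2) = 5061.41611/0.102 = 49621.72656
P_0 = D_1/(1+r)^1 + D_2/(1+r)^2 + D_3/(1+r)^3 + TV/(1+r)^3
    = 3074.52999 + 3316.74901 + 3578.05063 + 35605.11164 = 45574.44127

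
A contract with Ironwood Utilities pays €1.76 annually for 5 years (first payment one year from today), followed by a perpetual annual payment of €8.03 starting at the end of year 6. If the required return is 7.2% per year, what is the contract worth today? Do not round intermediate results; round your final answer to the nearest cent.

€85.96

PV of 5-year annuity: €1.76 × [1 − (1+0.072)^−5] / 0.072 = 7.17787
Perpetuity value at year 5: €8.03 / 0.072 = 111.52778
PV of perpetuity: 111.52778 / (1+0.072)^5 = 78.77876
Total PV = 7.17787 + 78.77876 = 85.95662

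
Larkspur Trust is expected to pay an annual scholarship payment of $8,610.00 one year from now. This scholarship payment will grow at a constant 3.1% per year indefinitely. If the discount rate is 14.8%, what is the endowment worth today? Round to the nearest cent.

$73589.74

Growing perpetuity: P = D₁ / (r − g) = $8,610.0000 / (0.148 − 0.031) = $73,589.74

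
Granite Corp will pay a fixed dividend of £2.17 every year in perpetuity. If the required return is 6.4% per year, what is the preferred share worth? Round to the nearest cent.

Level perpetuity: PV = C / r = £2.17 / 0.064 = £33.91

£33.91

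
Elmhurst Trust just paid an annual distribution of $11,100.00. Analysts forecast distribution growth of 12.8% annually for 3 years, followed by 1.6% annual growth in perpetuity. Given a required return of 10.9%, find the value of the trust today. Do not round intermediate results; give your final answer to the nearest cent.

D_1 = 12520.80000
D_2 = 14123.46240
D_3 = 15931.26559
Terminal value at year 3: TV = D_3×(1+g_2)/(r−g_2) = 16186.16584/0.093 = 174044.79394
P_0 = D_1/(1+r)^1 + D_2/(1+r)^2 + D_3/(1+r)^3 + TV/(1+r)^3
    = 11290.17133 + 11483.60077 + 11680.34416 + 127604.62004 = 162058.73629

$162058.74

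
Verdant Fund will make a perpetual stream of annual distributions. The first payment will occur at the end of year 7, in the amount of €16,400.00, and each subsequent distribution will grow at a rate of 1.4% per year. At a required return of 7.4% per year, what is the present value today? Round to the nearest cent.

Value at end of year 6: C₁ / (r − g) = €16,400.00 / (0.074 − 0.014) = €273,333.3333
Discount to today: PV = €273,333.3333 / (1 + 0.074)^6 = €273,333.3333 / 1.534708 = €178,101.23

€178101.23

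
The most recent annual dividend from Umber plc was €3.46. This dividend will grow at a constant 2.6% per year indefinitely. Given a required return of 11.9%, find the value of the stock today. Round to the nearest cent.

D₁ = D₀ × (1 + g) = €3.46 × 1.026 = €3.5500
Growing perpetuity: P = D₁ / (r − g) = €3.5500 / (0.119 − 0.026) = €38.17

€38.17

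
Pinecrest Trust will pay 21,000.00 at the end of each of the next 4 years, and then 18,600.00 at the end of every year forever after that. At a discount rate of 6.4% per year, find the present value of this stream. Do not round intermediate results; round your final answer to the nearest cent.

298865.64

PV of 4-year annuity: 21,000.00 × [1 − (1+0.064)^−4] / 0.064 = 72105.63922
Perpetuity value at year 4: 18,600.00 / 0.064 = 290625.00000
PV of perpetuity: 290625.00000 / (1+0.064)^4 = 226760.00526
Total PV = 72105.63922 + 226760.00526 = 298865.64448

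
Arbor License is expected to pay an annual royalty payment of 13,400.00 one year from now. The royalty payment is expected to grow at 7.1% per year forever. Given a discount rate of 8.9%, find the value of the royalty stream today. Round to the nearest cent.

Growing perpetuity: P = D₁ / (r − g) = 13,400.0000 / (0.089 − 0.071) = 744,444.44

744444.44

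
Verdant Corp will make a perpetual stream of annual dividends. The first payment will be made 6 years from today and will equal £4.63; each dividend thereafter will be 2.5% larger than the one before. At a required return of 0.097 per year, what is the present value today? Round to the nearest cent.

Value at end of year 5: C₁ / (r − g) = £4.63 / (0.097 − 0.025) = £64.3056
Discount to today: PV = £64.3056 / (1 + 0.097)^5 = £64.3056 / 1.588668 = £40.48

£40.48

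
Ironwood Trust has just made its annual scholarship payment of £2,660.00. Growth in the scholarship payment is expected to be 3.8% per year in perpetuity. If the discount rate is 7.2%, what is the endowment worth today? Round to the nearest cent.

D₁ = D₀ × (1 + g) = £2,660.00 × 1.038 = £2,761.0800
Growing perpetuity: P = D₁ / (r − g) = £2,761.0800 / (0.072 − 0.038) = £81,208.24

£81208.24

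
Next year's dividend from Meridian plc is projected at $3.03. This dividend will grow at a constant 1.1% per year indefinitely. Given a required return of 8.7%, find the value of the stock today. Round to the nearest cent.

$39.87

Growing perpetuity: P = D₁ / (r − g) = $3.0300 / (0.087 − 0.011) = $39.87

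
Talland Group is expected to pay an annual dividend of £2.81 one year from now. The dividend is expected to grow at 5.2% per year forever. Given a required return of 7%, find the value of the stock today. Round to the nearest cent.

Growing perpetuity: P = D₁ / (r − g) = £2.8100 / (0.07 − 0.052) = £156.11

£156.11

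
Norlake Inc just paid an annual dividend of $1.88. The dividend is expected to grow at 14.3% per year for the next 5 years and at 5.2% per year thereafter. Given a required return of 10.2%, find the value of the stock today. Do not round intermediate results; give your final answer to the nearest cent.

D_1 = 2.14884
D_2 = 2.45612
D_3 = 2.80735
D_4 = 3.20880
D_5 = 3.66766
Terminal value at year 5: TV = D_5×(1+g_2)/(r−g_2) = 3.85838/0.05 = 77.16755
P_0 = D_1/(1+r)^1 + D_2/(1+r)^2 + D_3/(1+r)^3 + D_4/(1+r)^4 + D_5/(1+r)^5 + TV/(1+r)^5
    = 1.94995 + 2.02249 + 2.09774 + 2.17579 + 2.25674 + 47.48176 = 57.98446

$57.98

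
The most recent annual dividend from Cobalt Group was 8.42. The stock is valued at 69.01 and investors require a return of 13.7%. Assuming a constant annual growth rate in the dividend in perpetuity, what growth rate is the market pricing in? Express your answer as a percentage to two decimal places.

P = D₀(1+g)/(r−g) ⇒ P(r−g) = D₀(1+g) ⇒ g(P+D₀) = P·r − D₀
g = (P·r − D₀)/(P + D₀) = (69.01×0.137 − 8.42) / (69.01 + 8.42) = 0.013359

1.34%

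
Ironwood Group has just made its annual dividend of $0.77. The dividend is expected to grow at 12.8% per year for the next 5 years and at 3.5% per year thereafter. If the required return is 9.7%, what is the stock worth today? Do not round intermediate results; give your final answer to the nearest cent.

$18.96

D_1 = 0.86856
D_2 = 0.97974
D_3 = 1.10514
D_4 = 1.24660
D_5 = 1.40616
Terminal value at year 5: TV = D_5×(1+g_2)/(r−g_2) = 1.45538/0.062 = 23.47388
P_0 = D_1/(1+r)^1 + D_2/(1+r)^2 + D_3/(1+r)^3 + D_4/(1+r)^4 + D_5/(1+r)^5 + TV/(1+r)^5
    = 0.79176 + 0.81413 + 0.83714 + 0.86080 + 0.88512 + 14.77583 = 18.96478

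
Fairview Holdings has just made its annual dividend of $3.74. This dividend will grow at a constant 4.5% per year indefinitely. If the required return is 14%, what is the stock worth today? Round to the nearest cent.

$41.14

D₁ = D₀ × (1 + g) = $3.74 × 1.045 = $3.9083
Growing perpetuity: P = D₁ / (r − g) = $3.9083 / (0.14 − 0.045) = $41.14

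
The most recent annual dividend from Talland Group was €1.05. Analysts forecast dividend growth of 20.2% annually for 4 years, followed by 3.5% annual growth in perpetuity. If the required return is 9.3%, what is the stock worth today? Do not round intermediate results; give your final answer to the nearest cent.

€32.76

D_1 = 1.26210
D_2 = 1.51704
D_3 = 1.82349
D_4 = 2.19183
Terminal value at year 4: TV = D_4×(1+g_2)/(r−g_2) = 2.26855/0.058 = 39.11286
P_0 = D_1/(1+r)^1 + D_2/(1+r)^2 + D_3/(1+r)^3 + D_4/(1+r)^4 + TV/(1+r)^4
    = 1.15471 + 1.26987 + 1.39650 + 1.53577 + 27.40557 = 32.76243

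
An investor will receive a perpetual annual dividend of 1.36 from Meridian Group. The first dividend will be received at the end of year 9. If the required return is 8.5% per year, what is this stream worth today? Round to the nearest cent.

Value at end of year 8: C / r = 1.36 / 0.085 = 16.0000
Discount to today: PV = 16.0000 / (1 + 0.085)^8 = 16.0000 / 1.920604 = 8.33

8.33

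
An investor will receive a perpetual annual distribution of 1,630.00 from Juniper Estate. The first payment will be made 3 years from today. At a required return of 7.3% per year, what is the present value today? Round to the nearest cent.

19393.91

Value at end of year 2: C / r = 1,630.00 / 0.073 = 22,328.7671
Discount to today: PV = 22,328.7671 / (1 + 0.073)^2 = 22,328.7671 / 1.151329 = 19,393.91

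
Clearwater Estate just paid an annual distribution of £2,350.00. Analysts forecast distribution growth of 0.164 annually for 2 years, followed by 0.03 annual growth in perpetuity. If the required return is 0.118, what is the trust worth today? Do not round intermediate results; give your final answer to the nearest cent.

£34809.73

D_1 = 2735.40000
D_2 = 3184.00560
Terminal value at year 2: TV = D_2×(1+g_2)/(r−g_2) = 3279.52577/0.088 = 37267.33827
P_0 = D_1/(1+r)^1 + D_2/(1+r)^2 + TV/(1+r)^2
    = 2446.69052 + 2547.35936 + 29815.68341 = 34809.73329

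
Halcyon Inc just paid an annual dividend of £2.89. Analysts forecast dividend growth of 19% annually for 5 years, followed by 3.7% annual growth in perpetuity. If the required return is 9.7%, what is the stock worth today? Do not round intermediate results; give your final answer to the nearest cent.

£93.60

D_1 = 3.43910
D_2 = 4.09253
D_3 = 4.87011
D_4 = 5.79543
D_5 = 6.89656
Terminal value at year 5: TV = D_5×(1+g_2)/(r−g_2) = 7.15173/0.06 = 119.19558
P_0 = D_1/(1+r)^1 + D_2/(1+r)^2 + D_3/(1+r)^3 + D_4/(1+r)^4 + D_5/(1+r)^5 + TV/(1+r)^5
    = 3.13500 + 3.40078 + 3.68909 + 4.00183 + 4.34110 + 75.02863 = 93.59643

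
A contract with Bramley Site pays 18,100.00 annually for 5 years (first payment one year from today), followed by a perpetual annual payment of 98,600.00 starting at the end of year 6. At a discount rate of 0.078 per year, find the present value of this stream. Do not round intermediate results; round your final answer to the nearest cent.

PV of 5-year annuity: 18,100.00 × [1 − (1+0.078)^−5] / 0.078 = 72650.60272
Perpetuity value at year 5: 98,600.00 / 0.078 = 1264102.56410
PV of perpetuity: 1264102.56410 / (1+0.078)^5 = 868337.40231
Total PV = 72650.60272 + 868337.40231 = 940988.00503

940988.01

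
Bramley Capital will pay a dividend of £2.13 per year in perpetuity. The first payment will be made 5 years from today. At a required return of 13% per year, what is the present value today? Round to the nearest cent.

Value at end of year 4: C / r = £2.13 / 0.13 = £16.3846
Discount to today: PV = £16.3846 / (1 + 0.13)^4 = £16.3846 / 1.630474 = £10.05

£10.05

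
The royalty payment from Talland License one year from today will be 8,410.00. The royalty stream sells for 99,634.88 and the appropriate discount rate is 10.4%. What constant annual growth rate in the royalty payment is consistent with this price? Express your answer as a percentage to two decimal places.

1.96%

P = D₁/(r−g) ⇒ g = r − D₁/P = 0.104 − 8,410.00/99,634.88 = 0.019592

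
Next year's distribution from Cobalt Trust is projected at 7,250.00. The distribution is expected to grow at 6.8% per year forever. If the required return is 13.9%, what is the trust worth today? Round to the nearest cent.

102112.68

Growing perpetuity: P = D₁ / (r − g) = 7,250.0000 / (0.139 − 0.068) = 102,112.68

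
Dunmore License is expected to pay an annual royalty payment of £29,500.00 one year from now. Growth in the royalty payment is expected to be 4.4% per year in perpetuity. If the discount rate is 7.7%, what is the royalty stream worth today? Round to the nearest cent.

Growing perpetuity: P = D₁ / (r − g) = £29,500.0000 / (0.077 − 0.044) = £893,939.39

£893939.39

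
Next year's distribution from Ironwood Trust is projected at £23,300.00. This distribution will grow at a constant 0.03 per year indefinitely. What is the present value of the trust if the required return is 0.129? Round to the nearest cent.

£235353.54

Growing perpetuity: P = D₁ / (r − g) = £23,300.0000 / (0.129 − 0.03) = £235,353.54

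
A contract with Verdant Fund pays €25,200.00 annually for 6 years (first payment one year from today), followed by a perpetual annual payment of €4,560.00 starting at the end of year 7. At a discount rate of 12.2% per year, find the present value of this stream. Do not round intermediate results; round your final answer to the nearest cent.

€121757.99

PV of 6-year annuity: €25,200.00 × [1 − (1+0.122)^−6] / 0.122 = 103023.23987
Perpetuity value at year 6: €4,560.00 / 0.122 = 37377.04918
PV of perpetuity: 37377.04918 / (1+0.122)^6 = 18734.74863
Total PV = 103023.23987 + 18734.74863 = 121757.98850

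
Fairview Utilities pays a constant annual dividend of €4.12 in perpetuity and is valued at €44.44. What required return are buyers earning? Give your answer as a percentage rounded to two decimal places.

P = C/r ⇒ r = C/P = €4.12/€44.44 = 0.092709

9.27%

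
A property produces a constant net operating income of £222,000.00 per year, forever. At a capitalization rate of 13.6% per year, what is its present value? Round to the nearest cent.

£1632352.94

Level perpetuity: PV = C / r = £222,000.00 / 0.136 = £1,632,352.94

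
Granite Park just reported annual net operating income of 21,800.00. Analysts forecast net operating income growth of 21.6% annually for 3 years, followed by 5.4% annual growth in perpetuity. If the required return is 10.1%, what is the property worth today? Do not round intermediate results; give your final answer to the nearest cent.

738663.01

D_1 = 26508.80000
D_2 = 32234.70080
D_3 = 39197.39617
Terminal value at year 3: TV = D_3×(1+g_2)/(r−g_2) = 41314.05557/0.047 = 879022.45885
P_0 = D_1/(1+r)^1 + D_2/(1+r)^2 + D_3/(1+r)^3 + TV/(1+r)^3
    = 24077.02089 + 26591.87775 + 29369.41266 + 658624.70103 = 738663.01233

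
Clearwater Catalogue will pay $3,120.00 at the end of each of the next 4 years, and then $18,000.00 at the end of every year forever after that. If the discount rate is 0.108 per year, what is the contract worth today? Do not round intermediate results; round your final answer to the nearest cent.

PV of 4-year annuity: $3,120.00 × [1 − (1+0.108)^−4] / 0.108 = 9721.10973
Perpetuity value at year 4: $18,000.00 / 0.108 = 166666.66667
PV of perpetuity: 166666.66667 / (1+0.108)^4 = 110583.34129
Total PV = 9721.10973 + 110583.34129 = 120304.45102

$120304.45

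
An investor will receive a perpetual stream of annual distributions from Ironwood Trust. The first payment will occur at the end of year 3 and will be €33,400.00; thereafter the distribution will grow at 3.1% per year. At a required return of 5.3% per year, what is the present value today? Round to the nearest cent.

Value at end of year 2: C₁ / (r − g) = €33,400.00 / (0.053 − 0.031) = €1,518,181.8182
Discount to today: PV = €1,518,181.8182 / (1 + 0.053)^2 = €1,518,181.8182 / 1.108809 = €1,369,200.48

€1369200.48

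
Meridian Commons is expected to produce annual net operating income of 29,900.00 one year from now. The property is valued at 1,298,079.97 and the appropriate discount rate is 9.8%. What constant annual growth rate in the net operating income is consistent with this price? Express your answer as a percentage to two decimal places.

7.50%

P = D₁/(r−g) ⇒ g = r − D₁/P = 0.098 − 29,900.00/1,298,079.97 = 0.074966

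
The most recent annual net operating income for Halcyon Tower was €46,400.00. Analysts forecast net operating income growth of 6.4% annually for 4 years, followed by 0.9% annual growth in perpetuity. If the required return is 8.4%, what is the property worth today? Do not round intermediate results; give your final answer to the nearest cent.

€756620.66

D_1 = 49369.60000
D_2 = 52529.25440
D_3 = 55891.12668
D_4 = 59468.15879
Terminal value at year 4: TV = D_4×(1+g_2)/(r−g_2) = 60003.37222/0.075 = 800044.96291
P_0 = D_1/(1+r)^1 + D_2/(1+r)^2 + D_3/(1+r)^3 + D_4/(1+r)^4 + TV/(1+r)^4
    = 45543.91144 + 44703.61787 + 43878.82787 + 43069.25540 + 579425.04935 = 756620.66193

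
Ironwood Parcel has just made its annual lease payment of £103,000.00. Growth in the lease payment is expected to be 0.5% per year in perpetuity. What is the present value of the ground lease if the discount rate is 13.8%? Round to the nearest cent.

D₁ = D₀ × (1 + g) = £103,000.00 × 1.005 = £103,515.0000
Growing perpetuity: P = D₁ / (r − g) = £103,515.0000 / (0.138 − 0.005) = £778,308.27

£778308.27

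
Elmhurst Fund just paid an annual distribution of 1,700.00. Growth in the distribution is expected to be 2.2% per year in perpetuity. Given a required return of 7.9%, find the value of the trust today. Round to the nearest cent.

30480.70

D₁ = D₀ × (1 + g) = 1,700.00 × 1.022 = 1,737.4000
Growing perpetuity: P = D₁ / (r − g) = 1,737.4000 / (0.079 − 0.022) = 30,480.70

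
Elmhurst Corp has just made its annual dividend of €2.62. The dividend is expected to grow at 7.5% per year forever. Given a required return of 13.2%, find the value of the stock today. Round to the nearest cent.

€49.41

D₁ = D₀ × (1 + g) = €2.62 × 1.075 = €2.8165
Growing perpetuity: P = D₁ / (r − g) = €2.8165 / (0.132 − 0.075) = €49.41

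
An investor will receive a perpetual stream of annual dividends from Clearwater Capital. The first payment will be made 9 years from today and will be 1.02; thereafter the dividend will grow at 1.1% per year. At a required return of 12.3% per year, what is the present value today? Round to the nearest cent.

Value at end of year 8: C₁ / (r − g) = 1.02 / (0.123 − 0.011) = 9.1071
Discount to today: PV = 9.1071 / (1 + 0.123)^8 = 9.1071 / 2.529520 = 3.60

3.60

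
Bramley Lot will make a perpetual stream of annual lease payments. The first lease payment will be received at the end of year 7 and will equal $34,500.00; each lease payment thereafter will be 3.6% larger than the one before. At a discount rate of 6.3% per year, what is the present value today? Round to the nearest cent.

Value at end of year 6: C₁ / (r − g) = $34,500.00 / (0.063 − 0.036) = $1,277,777.7778
Discount to today: PV = $1,277,777.7778 / (1 + 0.063)^6 = $1,277,777.7778 / 1.442778 = $885,636.98

$885636.98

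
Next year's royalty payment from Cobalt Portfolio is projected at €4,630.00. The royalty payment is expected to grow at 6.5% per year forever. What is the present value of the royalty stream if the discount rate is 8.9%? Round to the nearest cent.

€192916.67

Growing perpetuity: P = D₁ / (r − g) = €4,630.0000 / (0.089 − 0.065) = €192,916.67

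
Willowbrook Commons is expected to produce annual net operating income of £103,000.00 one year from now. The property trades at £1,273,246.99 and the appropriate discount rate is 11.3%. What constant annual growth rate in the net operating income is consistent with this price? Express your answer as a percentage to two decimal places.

3.21%

P = D₁/(r−g) ⇒ g = r − D₁/P = 0.113 − £103,000.00/£1,273,246.99 = 0.032104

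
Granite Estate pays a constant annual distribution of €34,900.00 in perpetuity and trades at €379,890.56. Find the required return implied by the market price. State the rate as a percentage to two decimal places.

P = C/r ⇒ r = C/P = €34,900.00/€379,890.56 = 0.091869

9.19%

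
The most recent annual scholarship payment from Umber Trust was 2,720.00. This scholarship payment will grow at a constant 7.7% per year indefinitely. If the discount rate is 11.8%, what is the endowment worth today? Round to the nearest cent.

71449.76

D₁ = D₀ × (1 + g) = 2,720.00 × 1.077 = 2,929.4400
Growing perpetuity: P = D₁ / (r − g) = 2,929.4400 / (0.118 − 0.077) = 71,449.76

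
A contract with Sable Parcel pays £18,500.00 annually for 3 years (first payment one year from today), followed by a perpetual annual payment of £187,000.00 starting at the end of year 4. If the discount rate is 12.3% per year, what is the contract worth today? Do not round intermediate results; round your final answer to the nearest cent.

£1117693.89

PV of 3-year annuity: £18,500.00 × [1 − (1+0.123)^−3] / 0.123 = 44205.81168
Perpetuity value at year 3: £187,000.00 / 0.123 = 1520325.20325
PV of perpetuity: 1520325.20325 / (1+0.123)^3 = 1073488.07979
Total PV = 44205.81168 + 1073488.07979 = 1117693.89147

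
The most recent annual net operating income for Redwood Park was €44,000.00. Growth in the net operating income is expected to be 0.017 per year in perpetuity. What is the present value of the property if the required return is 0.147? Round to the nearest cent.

D₁ = D₀ × (1 + g) = €44,000.00 × 1.017 = €44,748.0000
Growing perpetuity: P = D₁ / (r − g) = €44,748.0000 / (0.147 − 0.017) = €344,215.38

€344215.38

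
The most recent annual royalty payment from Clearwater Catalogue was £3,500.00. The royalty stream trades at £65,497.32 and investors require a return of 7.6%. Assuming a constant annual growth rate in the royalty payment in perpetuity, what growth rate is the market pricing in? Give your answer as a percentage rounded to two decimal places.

P = D₀(1+g)/(r−g) ⇒ P(r−g) = D₀(1+g) ⇒ g(P+D₀) = P·r − D₀
g = (P·r − D₀)/(P + D₀) = (£65,497.32×0.076 − £3,500.00) / (£65,497.32 + £3,500.00) = 0.021418

2.14%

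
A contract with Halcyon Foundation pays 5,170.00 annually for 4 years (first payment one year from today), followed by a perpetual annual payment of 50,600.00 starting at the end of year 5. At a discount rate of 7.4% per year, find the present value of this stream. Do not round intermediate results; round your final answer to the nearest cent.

PV of 4-year annuity: 5,170.00 × [1 − (1+0.074)^−4] / 0.074 = 17354.90360
Perpetuity value at year 4: 50,600.00 / 0.074 = 683783.78378
PV of perpetuity: 683783.78378 / (1+0.074)^4 = 513927.28045
Total PV = 17354.90360 + 513927.28045 = 531282.18405

531282.18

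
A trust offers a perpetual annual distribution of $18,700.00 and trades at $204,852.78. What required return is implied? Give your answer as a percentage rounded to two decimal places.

P = C/r ⇒ r = C/P = $18,700.00/$204,852.78 = 0.091285

9.13%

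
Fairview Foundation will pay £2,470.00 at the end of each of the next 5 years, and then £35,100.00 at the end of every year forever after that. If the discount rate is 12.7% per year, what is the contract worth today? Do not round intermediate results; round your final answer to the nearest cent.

PV of 5-year annuity: £2,470.00 × [1 − (1+0.127)^−5] / 0.127 = 8751.53179
Perpetuity value at year 5: £35,100.00 / 0.127 = 276377.95276
PV of perpetuity: 276377.95276 / (1+0.127)^5 = 152014.07993
Total PV = 8751.53179 + 152014.07993 = 160765.61173

£160765.61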